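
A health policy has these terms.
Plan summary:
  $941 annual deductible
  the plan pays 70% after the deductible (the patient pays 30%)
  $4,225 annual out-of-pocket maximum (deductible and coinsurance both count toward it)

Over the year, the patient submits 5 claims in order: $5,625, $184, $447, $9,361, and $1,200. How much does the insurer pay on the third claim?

Claim 1 ($5,625): deductible takes $941, $4,684 remains; coinsurance $4,684 × 30% = $1,405.20. Patient owes $2,346.20 (running OOP $2,346.20). Insurer: $5,625 − $2,346.20 = $3,278.80.
Claim 2 ($184): deductible met; 30% of $184 = $55.20. Patient owes $55.20 (running OOP $2,401.40). Plan pays $184 − $55.20 = $128.80.
Claim 3 ($447): 30% coinsurance on $447 = $134.10. Patient pays $134.10; OOP now $2,535.50. Plan pays $447 − $134.10 = $312.90.

$312.90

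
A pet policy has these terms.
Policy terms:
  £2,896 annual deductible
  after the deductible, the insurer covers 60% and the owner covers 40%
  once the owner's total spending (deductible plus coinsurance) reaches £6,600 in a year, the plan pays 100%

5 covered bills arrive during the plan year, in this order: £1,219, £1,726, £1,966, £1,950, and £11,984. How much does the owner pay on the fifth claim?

Claim 1 (£1,219): all of it applies to the deductible. Owner owes £1,219 (running OOP £1,219).
Claim 2 (£1,726): £1,677 finishes the deductible; £49 goes to coinsurance; owner's 40% is £19.60. Cost to owner: £1,696.60. OOP to date £2,915.60.
Claim 3 (£1,966): 40% coinsurance on £1,966 = £786.40. Cost to owner: £786.40. OOP to date £3,702.
Claim 4 (£1,950): deductible met; 40% of £1,950 = £780. Cost to owner: £780. OOP to date £4,482.
Claim 5 (£11,984): deductible met; 40% of £11,984 = £4,793.60. OOP would hit £9,275.60 > £6,600, so the cap limits the owner to £6,600 − £4,482 = £2,118.

£2,118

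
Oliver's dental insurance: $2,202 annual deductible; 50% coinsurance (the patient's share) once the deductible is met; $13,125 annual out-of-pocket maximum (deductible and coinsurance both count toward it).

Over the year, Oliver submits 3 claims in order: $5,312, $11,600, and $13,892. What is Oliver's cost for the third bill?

Bill 1, $5,312: deductible takes $2,202, $3,110 remains; patient's 50% is $1,555. Patient owes $3,757 (running OOP $3,757).
Bill 2, $11,600: 50% coinsurance on $11,600 = $5,800. Cost to patient: $5,800. OOP to date $9,557.
Bill 3, $13,892: deductible met; 50% of $13,892 = $6,946. OOP would hit $16,503 > $13,125, so the cap limits the patient to $13,125 − $9,557 = $3,568.

$3,568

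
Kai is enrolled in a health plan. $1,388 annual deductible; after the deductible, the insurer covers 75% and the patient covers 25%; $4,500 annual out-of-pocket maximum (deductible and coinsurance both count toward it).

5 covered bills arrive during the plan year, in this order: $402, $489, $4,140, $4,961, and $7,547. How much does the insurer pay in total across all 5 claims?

Claim 1 ($402): fully absorbed by the deductible. Cost to patient: $402. OOP to date $402. Insurer: $402 − $402 = $0.
Claim 2 ($489): all of it applies to the deductible. Patient owes $489 (running OOP $891). Plan pays $489 − $489 = $0.
Claim 3 ($4,140): $497 finishes the deductible; $3,643 goes to coinsurance; coinsurance $3,643 × 25% = $910.75. Patient owes $1,407.75 (running OOP $2,298.75). Plan pays $4,140 − $1,407.75 = $2,732.25.
Claim 4 ($4,961): deductible met; 25% of $4,961 = $1,240.25. Patient owes $1,240.25 (running OOP $3,539). Plan pays $4,961 − $1,240.25 = $3,720.75.
Claim 5 ($7,547): deductible already satisfied, so patient's share is 25% × $7,547 = $1,886.75. OOP would hit $5,425.75 > $4,500, so the cap limits the patient to $4,500 − $3,539 = $961. Plan pays $7,547 − $961 = $6,586.
Insurer total: $0 + $0 + $2,732.25 + $3,720.75 + $6,586 = $13,039.

$13,039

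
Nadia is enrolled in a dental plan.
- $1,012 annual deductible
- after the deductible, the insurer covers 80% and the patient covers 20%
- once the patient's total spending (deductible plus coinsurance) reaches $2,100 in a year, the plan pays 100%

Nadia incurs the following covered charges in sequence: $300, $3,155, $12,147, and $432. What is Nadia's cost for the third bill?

Claim 1 — $300: fully absorbed by the deductible. Patient pays $300; OOP now $300.
Claim 2 — $3,155: deductible takes $712, $2,443 remains; patient's 20% is $488.60. Patient owes $1,200.60 (running OOP $1,500.60).
Claim 3 — $12,147: deductible met; 20% of $12,147 = $2,429.40. Adding that to $1,500.60 gives $3,930, past the $2,100 cap; patient pays only $2,100 − $1,500.60 = $599.40.

$599.40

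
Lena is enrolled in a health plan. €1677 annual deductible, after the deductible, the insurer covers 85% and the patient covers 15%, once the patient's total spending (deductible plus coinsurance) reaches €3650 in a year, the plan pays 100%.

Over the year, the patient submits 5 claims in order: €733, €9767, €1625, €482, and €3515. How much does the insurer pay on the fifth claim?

€3181.50

#1 (€733): entire amount goes to the deductible. Patient owes €733 (running OOP €733). Insurer: €733 − €733 = €0.
#2 (€9767): €944 finishes the deductible; €8823 goes to coinsurance; coinsurance €8823 × 15% = €1323.45. Patient owes €2267.45 (running OOP €3000.45). Plan pays €9767 − €2267.45 = €7499.55.
#3 (€1625): 15% coinsurance on €1625 = €243.75. Cost to patient: €243.75. OOP to date €3244.20. Plan pays €1625 − €243.75 = €1381.25.
#4 (€482): deductible already satisfied, so patient's share is 15% × €482 = €72.30. Patient owes €72.30 (running OOP €3316.50). Plan pays €482 − €72.30 = €409.70.
#5 (€3515): deductible met; 15% of €3515 = €527.25. Adding that to €3316.50 gives €3843.75, past the €3650 cap; patient pays only €3650 − €3316.50 = €333.50. Insurer: €3515 − €333.50 = €3181.50.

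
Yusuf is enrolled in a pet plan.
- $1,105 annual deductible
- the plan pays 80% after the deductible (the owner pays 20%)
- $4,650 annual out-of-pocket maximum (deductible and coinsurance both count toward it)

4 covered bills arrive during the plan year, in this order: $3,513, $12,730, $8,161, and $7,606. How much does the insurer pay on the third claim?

$7,643.60

Claim 1 ($3,513): $1,105 finishes the deductible; $2,408 goes to coinsurance; coinsurance $2,408 × 20% = $481.60. Cost to owner: $1,586.60. OOP to date $1,586.60. Insurer: $3,513 − $1,586.60 = $1,926.40.
Claim 2 ($12,730): deductible already satisfied, so owner's share is 20% × $12,730 = $2,546. Owner pays $2,546; OOP now $4,132.60. Insurer: $12,730 − $2,546 = $10,184.
Claim 3 ($8,161): deductible already satisfied, so owner's share is 20% × $8,161 = $1,632.20. OOP would hit $5,764.80 > $4,650, so the cap limits the owner to $4,650 − $4,132.60 = $517.40. Plan pays $8,161 − $517.40 = $7,643.60.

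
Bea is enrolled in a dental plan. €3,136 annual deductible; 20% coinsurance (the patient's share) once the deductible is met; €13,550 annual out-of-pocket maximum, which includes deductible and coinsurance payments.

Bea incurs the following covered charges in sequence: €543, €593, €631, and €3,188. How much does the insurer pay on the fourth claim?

Bill 1, €543: entire amount goes to the deductible. Cost to patient: €543. OOP to date €543. Insurer: €543 − €543 = €0.
Bill 2, €593: fully absorbed by the deductible. Patient owes €593 (running OOP €1,136). Plan pays €593 − €593 = €0.
Bill 3, €631: entire amount goes to the deductible. Patient owes €631 (running OOP €1,767). Plan pays €631 − €631 = €0.
Bill 4, €3,188: €1,369 to deductible, leaving €1,819; patient's 20% is €363.80. Patient owes €1,732.80 (running OOP €3,499.80). Insurer: €3,188 − €1,732.80 = €1,455.20.

€1,455.20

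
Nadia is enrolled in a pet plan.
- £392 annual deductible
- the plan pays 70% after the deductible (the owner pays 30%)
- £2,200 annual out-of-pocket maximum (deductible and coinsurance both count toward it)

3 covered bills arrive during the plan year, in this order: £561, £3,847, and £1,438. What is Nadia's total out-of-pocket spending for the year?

£2,028.20

Bill 1, £561: £392 finishes the deductible; £169 goes to coinsurance; owner's 30% is £50.70. Owner owes £442.70 (running OOP £442.70).
Bill 2, £3,847: 30% coinsurance on £3,847 = £1,154.10. Owner pays £1,154.10; OOP now £1,596.80.
Bill 3, £1,438: deductible met; 30% of £1,438 = £431.40. Owner pays £431.40; OOP now £2,028.20.
Total paid by the owner: £442.70 + £1,154.10 + £431.40 = £2,028.20.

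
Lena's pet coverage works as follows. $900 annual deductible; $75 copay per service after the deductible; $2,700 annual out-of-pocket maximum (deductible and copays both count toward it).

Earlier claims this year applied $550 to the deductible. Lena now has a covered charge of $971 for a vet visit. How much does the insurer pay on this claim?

Remaining deductible: $900 − $550 = $350.
That leaves $971 − $350 = $621 for the copay.
Copay on this service: $75.
That puts the owner's cost at $350 + $75 = $425 before any cap.
Year-to-date out-of-pocket becomes $550 + $425 = $975, still under the $2,700 maximum, so no cap applies.
The plan picks up $971 − $425 = $546.

$546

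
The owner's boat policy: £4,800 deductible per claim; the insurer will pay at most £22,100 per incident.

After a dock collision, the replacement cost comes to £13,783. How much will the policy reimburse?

After the deductible, £13,783 − £4,800 = £8,983 remains.
That's under the £22,100 cap, so the insurer reimburses the full £8,983.

£8,983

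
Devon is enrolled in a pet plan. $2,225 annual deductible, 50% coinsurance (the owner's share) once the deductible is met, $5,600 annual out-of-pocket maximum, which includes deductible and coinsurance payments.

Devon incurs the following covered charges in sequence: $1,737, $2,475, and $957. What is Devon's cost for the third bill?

$478.50

Claim 1 ($1,737): all of it applies to the deductible. Owner pays $1,737; OOP now $1,737.
Claim 2 ($2,475): $488 finishes the deductible; $1,987 goes to coinsurance; 50% of $1,987 = $993.50. Owner pays $1,481.50; OOP now $3,218.50.
Claim 3 ($957): deductible met; 50% of $957 = $478.50. Owner owes $478.50 (running OOP $3,697).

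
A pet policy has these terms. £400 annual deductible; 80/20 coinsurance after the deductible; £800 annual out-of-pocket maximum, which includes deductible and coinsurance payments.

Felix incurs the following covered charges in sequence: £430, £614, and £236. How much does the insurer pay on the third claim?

£188.80

Bill 1, £430: £400 finishes the deductible; £30 goes to coinsurance; coinsurance £30 × 20% = £6. Owner owes £406 (running OOP £406). Insurer: £430 − £406 = £24.
Bill 2, £614: 20% coinsurance on £614 = £122.80. Owner pays £122.80; OOP now £528.80. Insurer: £614 − £122.80 = £491.20.
Bill 3, £236: deductible already satisfied, so owner's share is 20% × £236 = £47.20. Owner pays £47.20; OOP now £576. Insurer: £236 − £47.20 = £188.80.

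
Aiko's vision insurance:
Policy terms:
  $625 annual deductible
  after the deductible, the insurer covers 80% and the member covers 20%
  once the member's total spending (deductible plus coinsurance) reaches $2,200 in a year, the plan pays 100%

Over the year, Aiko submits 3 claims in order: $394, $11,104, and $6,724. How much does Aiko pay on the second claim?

$1,806

Claim 1 — $394: all of it applies to the deductible. Cost to member: $394. OOP to date $394.
Claim 2 — $11,104: $231 finishes the deductible; $10,873 goes to coinsurance; member's 20% is $2,174.60. Deductible plus coinsurance: $231 + $2,174.60 = $2,405.60. Adding that to $394 gives $2,799.60, past the $2,200 cap; member pays only $2,200 − $394 = $1,806.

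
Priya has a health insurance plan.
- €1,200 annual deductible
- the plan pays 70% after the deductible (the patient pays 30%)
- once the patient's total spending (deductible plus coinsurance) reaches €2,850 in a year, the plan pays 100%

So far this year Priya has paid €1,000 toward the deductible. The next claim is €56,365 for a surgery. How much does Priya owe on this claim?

€1,850

Remaining deductible: €1,200 − €1,000 = €200.
The remaining €56,165 (= €56,365 − €200) moves to coinsurance.
30% of €56,165 = €16,849.50 falls to the patient.
That puts the patient's cost at €200 + €16,849.50 = €17,049.50 before any cap.
Year-to-date out-of-pocket would reach €1,000 + €17,049.50 = €18,049.50, above the €2,850 maximum, so the patient pays only €2,850 − €1,000 = €1,850.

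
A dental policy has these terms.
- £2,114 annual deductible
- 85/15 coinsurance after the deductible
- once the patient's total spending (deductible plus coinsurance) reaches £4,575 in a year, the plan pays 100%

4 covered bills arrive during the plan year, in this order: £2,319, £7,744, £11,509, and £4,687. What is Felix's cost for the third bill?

Claim 1 — £2,319: deductible takes £2,114, £205 remains; coinsurance £205 × 15% = £30.75. Patient owes £2,144.75 (running OOP £2,144.75).
Claim 2 — £7,744: deductible already satisfied, so patient's share is 15% × £7,744 = £1,161.60. Patient owes £1,161.60 (running OOP £3,306.35).
Claim 3 — £11,509: deductible already satisfied, so patient's share is 15% × £11,509 = £1,726.35. OOP would hit £5,032.70 > £4,575, so the cap limits the patient to £4,575 − £3,306.35 = £1,268.65.

£1,268.65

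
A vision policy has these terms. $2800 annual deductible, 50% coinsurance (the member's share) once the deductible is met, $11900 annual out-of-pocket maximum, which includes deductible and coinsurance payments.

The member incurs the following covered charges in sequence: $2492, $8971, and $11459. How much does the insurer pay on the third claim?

$6690.50

Claim 1 ($2492): all of it applies to the deductible. Member pays $2492; OOP now $2492. Insurer: $2492 − $2492 = $0.
Claim 2 ($8971): deductible takes $308, $8663 remains; member's 50% is $4331.50. Member pays $4639.50; OOP now $7131.50. Insurer: $8971 − $4639.50 = $4331.50.
Claim 3 ($11459): 50% coinsurance on $11459 = $5729.50. OOP would hit $12861 > $11900, so the cap limits the member to $11900 − $7131.50 = $4768.50. Plan pays $11459 − $4768.50 = $6690.50.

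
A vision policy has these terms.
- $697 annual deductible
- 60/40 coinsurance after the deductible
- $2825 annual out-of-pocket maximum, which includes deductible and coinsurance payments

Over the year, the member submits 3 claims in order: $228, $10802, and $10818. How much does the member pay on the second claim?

$2597

Claim 1 — $228: all of it applies to the deductible. Cost to member: $228. OOP to date $228.
Claim 2 — $10802: $469 to deductible, leaving $10333; coinsurance $10333 × 40% = $4133.20. Deductible plus coinsurance: $469 + $4133.20 = $4602.20. OOP would hit $4830.20 > $2825, so the cap limits the member to $2825 − $228 = $2597.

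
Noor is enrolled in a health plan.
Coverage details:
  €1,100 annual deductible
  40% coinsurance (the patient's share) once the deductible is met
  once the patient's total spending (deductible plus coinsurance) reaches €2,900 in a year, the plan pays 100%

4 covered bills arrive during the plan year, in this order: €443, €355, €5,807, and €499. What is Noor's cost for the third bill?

Bill 1, €443: all of it applies to the deductible. Cost to patient: €443. OOP to date €443.
Bill 2, €355: entire amount goes to the deductible. Cost to patient: €355. OOP to date €798.
Bill 3, €5,807: €302 to deductible, leaving €5,505; coinsurance €5,505 × 40% = €2,202. Deductible plus coinsurance: €302 + €2,202 = €2,504. OOP would hit €3,302 > €2,900, so the cap limits the patient to €2,900 − €798 = €2,102.

€2,102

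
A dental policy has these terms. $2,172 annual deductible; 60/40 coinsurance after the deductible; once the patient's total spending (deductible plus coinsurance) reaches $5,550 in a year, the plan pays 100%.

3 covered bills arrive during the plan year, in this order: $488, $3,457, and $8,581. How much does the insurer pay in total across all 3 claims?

$6,976

Bill 1, $488: all of it applies to the deductible. Patient pays $488; OOP now $488. Plan pays $488 − $488 = $0.
Bill 2, $3,457: deductible takes $1,684, $1,773 remains; 40% of $1,773 = $709.20. Patient pays $2,393.20; OOP now $2,881.20. Insurer: $3,457 − $2,393.20 = $1,063.80.
Bill 3, $8,581: deductible met; 40% of $8,581 = $3,432.40. Adding that to $2,881.20 gives $6,313.60, past the $5,550 cap; patient pays only $5,550 − $2,881.20 = $2,668.80. Insurer: $8,581 − $2,668.80 = $5,912.20.
Insurer total: $0 + $1,063.80 + $5,912.20 = $6,976.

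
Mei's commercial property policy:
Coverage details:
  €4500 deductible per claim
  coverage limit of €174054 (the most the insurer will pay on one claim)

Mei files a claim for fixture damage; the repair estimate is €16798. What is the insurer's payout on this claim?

€12298

Subtract the deductible: €16798 − €4500 = €12298.
€12298 is within the €174054 limit, so the insurer pays €12298.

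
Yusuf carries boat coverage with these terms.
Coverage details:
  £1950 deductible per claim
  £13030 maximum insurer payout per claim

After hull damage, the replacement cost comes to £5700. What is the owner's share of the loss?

Subtract the deductible: £5700 − £1950 = £3750.
£3750 is within the £13030 limit, so the insurer pays £3750.
The owner bears the rest of the original loss: £5700 − £3750 = £1950.

£1950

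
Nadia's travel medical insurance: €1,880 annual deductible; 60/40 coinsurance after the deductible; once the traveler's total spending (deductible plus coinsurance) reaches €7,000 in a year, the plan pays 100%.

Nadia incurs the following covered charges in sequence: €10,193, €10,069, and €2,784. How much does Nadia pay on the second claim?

€1,794.80

Claim 1 — €10,193: €1,880 to deductible, leaving €8,313; 40% of €8,313 = €3,325.20. Traveler pays €5,205.20; OOP now €5,205.20.
Claim 2 — €10,069: deductible already satisfied, so traveler's share is 40% × €10,069 = €4,027.60. OOP would hit €9,232.80 > €7,000, so the cap limits the traveler to €7,000 − €5,205.20 = €1,794.80.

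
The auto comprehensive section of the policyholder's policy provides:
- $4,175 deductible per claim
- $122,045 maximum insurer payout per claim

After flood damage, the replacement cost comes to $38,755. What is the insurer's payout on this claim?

$34,580

Less the $4,175 deductible: $38,755 − $4,175 = $34,580.
$34,580 is within the $122,045 limit, so the insurer pays $34,580.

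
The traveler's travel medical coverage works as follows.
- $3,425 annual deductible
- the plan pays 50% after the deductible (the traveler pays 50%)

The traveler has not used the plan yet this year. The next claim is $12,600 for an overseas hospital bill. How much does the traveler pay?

$8,012.50

Nothing has been paid toward the $3,425 deductible, so the first $3,425 of this charge is applied there.
The remaining $9,175 (= $12,600 − $3,425) moves to coinsurance.
Coinsurance: $9,175 × 50% = $4,587.50.
Traveler responsibility: $3,425 + $4,587.50 = $8,012.50.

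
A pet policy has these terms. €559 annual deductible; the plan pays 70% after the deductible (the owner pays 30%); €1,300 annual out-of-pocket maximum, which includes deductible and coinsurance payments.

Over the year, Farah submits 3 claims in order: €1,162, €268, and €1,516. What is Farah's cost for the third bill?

Claim 1 (€1,162): deductible takes €559, €603 remains; owner's 30% is €180.90. Owner pays €739.90; OOP now €739.90.
Claim 2 (€268): deductible already satisfied, so owner's share is 30% × €268 = €80.40. Owner pays €80.40; OOP now €820.30.
Claim 3 (€1,516): 30% coinsurance on €1,516 = €454.80. Cost to owner: €454.80. OOP to date €1,275.10.

€454.80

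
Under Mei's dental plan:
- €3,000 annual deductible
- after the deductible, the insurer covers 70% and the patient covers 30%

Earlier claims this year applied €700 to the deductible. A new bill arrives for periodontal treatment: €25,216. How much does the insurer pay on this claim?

€16,041.20

Remaining deductible: €3,000 − €700 = €2,300.
The remaining €22,916 (= €25,216 − €2,300) moves to coinsurance.
Patient's 30% share of €22,916 is €6,874.80.
Patient responsibility: €2,300 + €6,874.80 = €9,174.80.
Insurer pays the balance: €25,216 − €9,174.80 = €16,041.20.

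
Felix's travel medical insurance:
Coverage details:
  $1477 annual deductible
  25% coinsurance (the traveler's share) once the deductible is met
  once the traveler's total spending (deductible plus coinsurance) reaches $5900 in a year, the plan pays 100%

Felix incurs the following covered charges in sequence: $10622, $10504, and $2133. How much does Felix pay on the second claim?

$2136.75

Claim 1 ($10622): $1477 to deductible, leaving $9145; coinsurance $9145 × 25% = $2286.25. Traveler owes $3763.25 (running OOP $3763.25).
Claim 2 ($10504): deductible already satisfied, so traveler's share is 25% × $10504 = $2626. That would push OOP to $6389.25, over the $5900 cap, so traveler pays $5900 − $3763.25 = $2136.75.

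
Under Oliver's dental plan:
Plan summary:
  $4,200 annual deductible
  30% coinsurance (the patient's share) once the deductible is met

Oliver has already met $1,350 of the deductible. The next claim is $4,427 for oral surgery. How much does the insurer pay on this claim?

$1,103.90

$1,350 of the $4,200 deductible is already met, leaving $2,850.
The remaining $1,577 (= $4,427 − $2,850) moves to coinsurance.
Coinsurance: $1,577 × 30% = $473.10.
So the patient owes $2,850 + $473.10 = $3,323.10.
Insurer pays the balance: $4,427 − $3,323.10 = $1,103.90.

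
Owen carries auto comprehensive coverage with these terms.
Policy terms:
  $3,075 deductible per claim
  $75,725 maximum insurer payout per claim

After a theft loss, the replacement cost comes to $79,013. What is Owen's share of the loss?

$3,288

After the deductible, $79,013 − $3,075 = $75,938 remains.
Since $75,938 > $75,725, the payout is capped at $75,725.
The policyholder bears the rest of the original loss: $79,013 − $75,725 = $3,288.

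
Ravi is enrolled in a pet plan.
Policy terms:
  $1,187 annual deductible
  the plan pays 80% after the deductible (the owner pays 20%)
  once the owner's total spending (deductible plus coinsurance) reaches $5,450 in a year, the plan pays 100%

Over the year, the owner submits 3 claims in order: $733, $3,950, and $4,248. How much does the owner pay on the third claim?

#1 ($733): entire amount goes to the deductible. Owner pays $733; OOP now $733.
#2 ($3,950): deductible takes $454, $3,496 remains; owner's 20% is $699.20. Owner owes $1,153.20 (running OOP $1,886.20).
#3 ($4,248): 20% coinsurance on $4,248 = $849.60. Owner owes $849.60 (running OOP $2,735.80).

$849.60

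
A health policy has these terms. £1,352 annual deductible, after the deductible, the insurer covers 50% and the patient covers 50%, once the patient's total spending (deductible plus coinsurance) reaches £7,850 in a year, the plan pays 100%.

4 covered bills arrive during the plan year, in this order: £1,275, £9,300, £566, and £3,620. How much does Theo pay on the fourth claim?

£1,603.50

Claim 1 — £1,275: all of it applies to the deductible. Cost to patient: £1,275. OOP to date £1,275.
Claim 2 — £9,300: £77 to deductible, leaving £9,223; coinsurance £9,223 × 50% = £4,611.50. Cost to patient: £4,688.50. OOP to date £5,963.50.
Claim 3 — £566: 50% coinsurance on £566 = £283. Patient owes £283 (running OOP £6,246.50).
Claim 4 — £3,620: 50% coinsurance on £3,620 = £1,810. Adding that to £6,246.50 gives £8,056.50, past the £7,850 cap; patient pays only £7,850 − £6,246.50 = £1,603.50.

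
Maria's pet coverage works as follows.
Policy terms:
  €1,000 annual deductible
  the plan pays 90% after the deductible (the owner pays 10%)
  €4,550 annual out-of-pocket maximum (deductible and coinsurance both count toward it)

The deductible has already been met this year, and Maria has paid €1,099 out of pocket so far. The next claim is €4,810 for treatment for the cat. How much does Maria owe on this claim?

With the deductible met, the entire €4,810 is subject to coinsurance.
10% of €4,810 = €481 falls to the owner.
Total out-of-pocket so far would be €1,099 + €481 = €1,580, below the €4,550 cap — no reduction.

€481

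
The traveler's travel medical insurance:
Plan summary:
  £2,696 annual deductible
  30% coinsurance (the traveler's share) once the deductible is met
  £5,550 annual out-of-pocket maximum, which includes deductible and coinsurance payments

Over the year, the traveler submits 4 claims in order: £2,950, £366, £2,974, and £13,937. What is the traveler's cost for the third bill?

£892.20

Claim 1 (£2,950): £2,696 to deductible, leaving £254; 30% of £254 = £76.20. Cost to traveler: £2,772.20. OOP to date £2,772.20.
Claim 2 (£366): deductible met; 30% of £366 = £109.80. Cost to traveler: £109.80. OOP to date £2,882.
Claim 3 (£2,974): deductible already satisfied, so traveler's share is 30% × £2,974 = £892.20. Traveler owes £892.20 (running OOP £3,774.20).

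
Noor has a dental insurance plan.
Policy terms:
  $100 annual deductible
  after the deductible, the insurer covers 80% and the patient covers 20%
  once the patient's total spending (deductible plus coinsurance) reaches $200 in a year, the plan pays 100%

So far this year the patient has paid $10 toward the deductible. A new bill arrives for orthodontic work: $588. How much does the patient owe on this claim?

$189.60

Deductible still to meet: $100 − $10 = $90.
The remaining $498 (= $588 − $90) moves to coinsurance.
Patient's 20% share of $498 is $99.60.
That puts the patient's cost at $90 + $99.60 = $189.60 before any cap.
Year-to-date out-of-pocket becomes $10 + $189.60 = $199.60, still under the $200 maximum, so no cap applies.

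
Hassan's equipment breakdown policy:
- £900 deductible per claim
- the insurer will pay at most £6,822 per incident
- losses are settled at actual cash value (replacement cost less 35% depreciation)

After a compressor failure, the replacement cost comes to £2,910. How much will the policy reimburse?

£991.50

Actual cash value after 35% depreciation: £2,910 × 65% = £1,891.50.
Subtract the deductible: £1,891.50 − £900 = £991.50.
£991.50 ≤ £6,822, so the limit doesn't bind; insurer pays £991.50.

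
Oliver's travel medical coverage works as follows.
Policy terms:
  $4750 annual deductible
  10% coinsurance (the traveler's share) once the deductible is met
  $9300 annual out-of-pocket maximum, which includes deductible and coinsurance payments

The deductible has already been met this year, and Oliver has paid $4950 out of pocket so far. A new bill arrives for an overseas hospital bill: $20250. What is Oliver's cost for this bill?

$2025

With the deductible met, the entire $20250 is subject to coinsurance.
Traveler's 10% share of $20250 is $2025.
Total out-of-pocket so far would be $4950 + $2025 = $6975, below the $9300 cap — no reduction.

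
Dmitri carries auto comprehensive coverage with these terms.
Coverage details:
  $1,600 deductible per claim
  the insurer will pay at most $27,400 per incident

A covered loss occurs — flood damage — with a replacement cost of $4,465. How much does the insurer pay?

Subtract the deductible: $4,465 − $1,600 = $2,865.
$2,865 ≤ $27,400, so the limit doesn't bind; insurer pays $2,865.

$2,865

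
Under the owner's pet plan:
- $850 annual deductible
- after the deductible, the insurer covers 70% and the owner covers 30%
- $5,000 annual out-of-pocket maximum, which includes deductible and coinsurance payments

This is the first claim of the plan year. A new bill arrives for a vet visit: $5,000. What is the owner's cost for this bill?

Nothing has been paid toward the $850 deductible, so the first $850 of this charge is applied there.
That leaves $5,000 − $850 = $4,150 for coinsurance.
30% of $4,150 = $1,245 falls to the owner.
So the owner owes $850 + $1,245 = $2,095 before any cap.
Cumulative spending $0 + $2,095 = $2,095 stays under the $5,000 maximum.

$2,095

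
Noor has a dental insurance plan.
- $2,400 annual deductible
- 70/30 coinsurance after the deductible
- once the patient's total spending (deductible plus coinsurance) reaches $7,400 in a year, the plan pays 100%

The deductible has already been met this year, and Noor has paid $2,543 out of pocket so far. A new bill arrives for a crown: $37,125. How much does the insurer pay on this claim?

The deductible is already satisfied, so the full bill goes to coinsurance.
30% of $37,125 = $11,137.50 falls to the patient.
Adding $11,137.50 to the $2,543 already spent would give $13,680.50, which exceeds the $7,400 cap; the patient pays just $7,400 − $2,543 = $4,857.
The insurer covers the remainder: $37,125 − $4,857 = $32,268.

$32,268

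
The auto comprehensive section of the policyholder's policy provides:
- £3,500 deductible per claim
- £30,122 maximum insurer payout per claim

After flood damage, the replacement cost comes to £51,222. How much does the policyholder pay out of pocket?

Less the £3,500 deductible: £51,222 − £3,500 = £47,722.
Since £47,722 > £30,122, the payout is capped at £30,122.
Policyholder's share is the uncovered remainder: £51,222 − £30,122 = £21,100.

£21,100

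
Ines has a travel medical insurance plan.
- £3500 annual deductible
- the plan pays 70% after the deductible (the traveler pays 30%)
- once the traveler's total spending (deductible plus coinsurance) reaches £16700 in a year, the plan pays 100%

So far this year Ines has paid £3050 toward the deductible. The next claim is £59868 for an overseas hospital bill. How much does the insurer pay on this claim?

£46218

Remaining deductible: £3500 − £3050 = £450.
After the £450 deductible portion, £59868 − £450 = £59418 is subject to coinsurance.
Coinsurance: £59418 × 30% = £17825.40.
Traveler responsibility before any cap: £450 + £17825.40 = £18275.40.
Adding £18275.40 to the £3050 already spent would give £21325.40, which exceeds the £16700 cap; the traveler pays just £16700 − £3050 = £13650.
The plan picks up £59868 − £13650 = £46218.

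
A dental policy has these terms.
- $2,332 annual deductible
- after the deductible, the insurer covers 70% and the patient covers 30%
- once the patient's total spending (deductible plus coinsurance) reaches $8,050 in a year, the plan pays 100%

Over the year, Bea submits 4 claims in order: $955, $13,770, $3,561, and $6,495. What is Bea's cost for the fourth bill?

$931.80

Claim 1 ($955): entire amount goes to the deductible. Patient owes $955 (running OOP $955).
Claim 2 ($13,770): $1,377 finishes the deductible; $12,393 goes to coinsurance; coinsurance $12,393 × 30% = $3,717.90. Patient owes $5,094.90 (running OOP $6,049.90).
Claim 3 ($3,561): deductible already satisfied, so patient's share is 30% × $3,561 = $1,068.30. Cost to patient: $1,068.30. OOP to date $7,118.20.
Claim 4 ($6,495): deductible already satisfied, so patient's share is 30% × $6,495 = $1,948.50. OOP would hit $9,066.70 > $8,050, so the cap limits the patient to $8,050 − $7,118.20 = $931.80.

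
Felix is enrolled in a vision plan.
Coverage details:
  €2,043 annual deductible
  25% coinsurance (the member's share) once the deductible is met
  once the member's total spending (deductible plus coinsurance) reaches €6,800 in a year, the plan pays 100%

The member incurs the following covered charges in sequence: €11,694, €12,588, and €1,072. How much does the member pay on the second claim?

€2,344.25

#1 (€11,694): deductible takes €2,043, €9,651 remains; member's 25% is €2,412.75. Member owes €4,455.75 (running OOP €4,455.75).
#2 (€12,588): deductible met; 25% of €12,588 = €3,147. OOP would hit €7,602.75 > €6,800, so the cap limits the member to €6,800 − €4,455.75 = €2,344.25.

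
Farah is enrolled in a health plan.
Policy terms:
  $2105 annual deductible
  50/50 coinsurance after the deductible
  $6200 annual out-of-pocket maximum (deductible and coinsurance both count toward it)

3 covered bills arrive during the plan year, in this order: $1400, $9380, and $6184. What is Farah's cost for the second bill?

Claim 1 ($1400): entire amount goes to the deductible. Patient pays $1400; OOP now $1400.
Claim 2 ($9380): $705 finishes the deductible; $8675 goes to coinsurance; patient's 50% is $4337.50. Claim cost before the cap: $705 + $4337.50 = $5042.50. Adding that to $1400 gives $6442.50, past the $6200 cap; patient pays only $6200 − $1400 = $4800.

$4800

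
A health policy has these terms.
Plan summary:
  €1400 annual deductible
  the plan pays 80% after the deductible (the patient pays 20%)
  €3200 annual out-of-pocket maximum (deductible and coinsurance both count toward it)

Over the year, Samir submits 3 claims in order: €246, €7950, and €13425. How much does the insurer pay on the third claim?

€12984.20

Claim 1 (€246): all of it applies to the deductible. Cost to patient: €246. OOP to date €246. Insurer: €246 − €246 = €0.
Claim 2 (€7950): €1154 to deductible, leaving €6796; coinsurance €6796 × 20% = €1359.20. Patient owes €2513.20 (running OOP €2759.20). Insurer: €7950 − €2513.20 = €5436.80.
Claim 3 (€13425): deductible met; 20% of €13425 = €2685. That would push OOP to €5444.20, over the €3200 cap, so patient pays €3200 − €2759.20 = €440.80. Plan pays €13425 − €440.80 = €12984.20.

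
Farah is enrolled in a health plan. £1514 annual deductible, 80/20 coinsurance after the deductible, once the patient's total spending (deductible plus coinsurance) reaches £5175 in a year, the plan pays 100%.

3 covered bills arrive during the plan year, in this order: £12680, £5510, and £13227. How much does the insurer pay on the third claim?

Claim 1 — £12680: £1514 to deductible, leaving £11166; 20% of £11166 = £2233.20. Cost to patient: £3747.20. OOP to date £3747.20. Plan pays £12680 − £3747.20 = £8932.80.
Claim 2 — £5510: 20% coinsurance on £5510 = £1102. Cost to patient: £1102. OOP to date £4849.20. Insurer: £5510 − £1102 = £4408.
Claim 3 — £13227: deductible already satisfied, so patient's share is 20% × £13227 = £2645.40. OOP would hit £7494.60 > £5175, so the cap limits the patient to £5175 − £4849.20 = £325.80. Insurer: £13227 − £325.80 = £12901.20.

£12901.20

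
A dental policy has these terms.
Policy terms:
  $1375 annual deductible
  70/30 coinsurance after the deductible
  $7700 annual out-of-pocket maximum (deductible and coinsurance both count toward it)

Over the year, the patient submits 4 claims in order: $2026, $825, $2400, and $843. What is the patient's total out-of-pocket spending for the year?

$2790.70

Bill 1, $2026: $1375 to deductible, leaving $651; patient's 30% is $195.30. Cost to patient: $1570.30. OOP to date $1570.30.
Bill 2, $825: deductible already satisfied, so patient's share is 30% × $825 = $247.50. Patient owes $247.50 (running OOP $1817.80).
Bill 3, $2400: deductible already satisfied, so patient's share is 30% × $2400 = $720. Patient pays $720; OOP now $2537.80.
Bill 4, $843: deductible already satisfied, so patient's share is 30% × $843 = $252.90. Patient pays $252.90; OOP now $2790.70.
Total paid by the patient: $1570.30 + $247.50 + $720 + $252.90 = $2790.70.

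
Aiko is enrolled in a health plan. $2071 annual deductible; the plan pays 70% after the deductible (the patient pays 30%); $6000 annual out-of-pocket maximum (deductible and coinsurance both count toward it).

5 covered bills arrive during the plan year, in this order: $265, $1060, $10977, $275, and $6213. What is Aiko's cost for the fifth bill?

Claim 1 — $265: all of it applies to the deductible. Patient pays $265; OOP now $265.
Claim 2 — $1060: entire amount goes to the deductible. Cost to patient: $1060. OOP to date $1325.
Claim 3 — $10977: $746 to deductible, leaving $10231; coinsurance $10231 × 30% = $3069.30. Patient pays $3815.30; OOP now $5140.30.
Claim 4 — $275: deductible already satisfied, so patient's share is 30% × $275 = $82.50. Patient pays $82.50; OOP now $5222.80.
Claim 5 — $6213: deductible already satisfied, so patient's share is 30% × $6213 = $1863.90. OOP would hit $7086.70 > $6000, so the cap limits the patient to $6000 − $5222.80 = $777.20.

$777.20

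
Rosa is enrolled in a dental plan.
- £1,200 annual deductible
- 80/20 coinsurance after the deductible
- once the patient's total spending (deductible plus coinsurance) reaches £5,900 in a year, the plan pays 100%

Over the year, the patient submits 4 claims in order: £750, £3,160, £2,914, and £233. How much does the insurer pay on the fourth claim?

Claim 1 (£750): all of it applies to the deductible. Cost to patient: £750. OOP to date £750. Plan pays £750 − £750 = £0.
Claim 2 (£3,160): £450 to deductible, leaving £2,710; 20% of £2,710 = £542. Patient pays £992; OOP now £1,742. Insurer: £3,160 − £992 = £2,168.
Claim 3 (£2,914): deductible already satisfied, so patient's share is 20% × £2,914 = £582.80. Patient owes £582.80 (running OOP £2,324.80). Plan pays £2,914 − £582.80 = £2,331.20.
Claim 4 (£233): deductible already satisfied, so patient's share is 20% × £233 = £46.60. Patient pays £46.60; OOP now £2,371.40. Plan pays £233 − £46.60 = £186.40.

£186.40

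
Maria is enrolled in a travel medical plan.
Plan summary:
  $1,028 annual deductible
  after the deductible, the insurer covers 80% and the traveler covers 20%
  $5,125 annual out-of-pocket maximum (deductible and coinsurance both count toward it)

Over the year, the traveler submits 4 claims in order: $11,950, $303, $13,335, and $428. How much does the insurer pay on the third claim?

Bill 1, $11,950: $1,028 to deductible, leaving $10,922; coinsurance $10,922 × 20% = $2,184.40. Cost to traveler: $3,212.40. OOP to date $3,212.40. Plan pays $11,950 − $3,212.40 = $8,737.60.
Bill 2, $303: 20% coinsurance on $303 = $60.60. Traveler pays $60.60; OOP now $3,273. Insurer: $303 − $60.60 = $242.40.
Bill 3, $13,335: deductible met; 20% of $13,335 = $2,667. Adding that to $3,273 gives $5,940, past the $5,125 cap; traveler pays only $5,125 − $3,273 = $1,852. Plan pays $13,335 − $1,852 = $11,483.

$11,483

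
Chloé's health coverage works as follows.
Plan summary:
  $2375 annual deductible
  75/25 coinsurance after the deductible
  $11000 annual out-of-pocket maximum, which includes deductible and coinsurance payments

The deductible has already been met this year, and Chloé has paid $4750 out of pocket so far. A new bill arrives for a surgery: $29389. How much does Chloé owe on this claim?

With the deductible met, the entire $29389 is subject to coinsurance.
Coinsurance: $29389 × 25% = $7347.25.
That would bring total out-of-pocket to $12097.25, past the $11000 cap. The patient is capped at $11000 − $4750 = $6250 on this claim.

$6250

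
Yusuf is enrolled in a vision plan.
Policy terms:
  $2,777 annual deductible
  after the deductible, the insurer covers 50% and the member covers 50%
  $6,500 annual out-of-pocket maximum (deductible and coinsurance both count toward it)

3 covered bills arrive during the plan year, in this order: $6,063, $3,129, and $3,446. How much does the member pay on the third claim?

$515.50

Bill 1, $6,063: $2,777 finishes the deductible; $3,286 goes to coinsurance; coinsurance $3,286 × 50% = $1,643. Cost to member: $4,420. OOP to date $4,420.
Bill 2, $3,129: 50% coinsurance on $3,129 = $1,564.50. Cost to member: $1,564.50. OOP to date $5,984.50.
Bill 3, $3,446: 50% coinsurance on $3,446 = $1,723. OOP would hit $7,707.50 > $6,500, so the cap limits the member to $6,500 − $5,984.50 = $515.50.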